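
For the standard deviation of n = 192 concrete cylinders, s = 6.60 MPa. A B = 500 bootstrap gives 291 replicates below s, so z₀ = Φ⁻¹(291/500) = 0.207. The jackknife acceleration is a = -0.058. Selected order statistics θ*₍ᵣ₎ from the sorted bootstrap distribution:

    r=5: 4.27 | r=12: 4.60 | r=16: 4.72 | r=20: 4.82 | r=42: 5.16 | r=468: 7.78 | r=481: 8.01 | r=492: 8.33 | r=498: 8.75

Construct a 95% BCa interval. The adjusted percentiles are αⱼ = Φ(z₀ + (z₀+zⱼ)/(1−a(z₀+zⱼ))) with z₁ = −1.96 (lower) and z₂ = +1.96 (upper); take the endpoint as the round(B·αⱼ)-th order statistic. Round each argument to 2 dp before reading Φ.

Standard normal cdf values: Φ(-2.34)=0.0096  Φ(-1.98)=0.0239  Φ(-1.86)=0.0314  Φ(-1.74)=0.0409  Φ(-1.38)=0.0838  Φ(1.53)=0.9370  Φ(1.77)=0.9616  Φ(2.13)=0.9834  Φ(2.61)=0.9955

(4.82, 8.33)

Lower: z₀ + z₁ = 0.207 + (-1.960) = -1.753; 1 − a(z₀+z₁) = 1 − (-0.058)(-1.753) = 0.8983; argument = 0.207 + (-1.753)/0.8983 = -1.7444 → -1.74.
α₁ = Φ(-1.74) = 0.0409; rank = round(500 × 0.0409) = 20; θ*₍20₎ = 4.82.
Upper: z₀ + z₂ = 2.167; 1 − a(z₀+z₂) = 1.1257; argument = 2.1320 → 2.13; α₂ = 0.9834; rank = 492; θ*₍492₎ = 8.33.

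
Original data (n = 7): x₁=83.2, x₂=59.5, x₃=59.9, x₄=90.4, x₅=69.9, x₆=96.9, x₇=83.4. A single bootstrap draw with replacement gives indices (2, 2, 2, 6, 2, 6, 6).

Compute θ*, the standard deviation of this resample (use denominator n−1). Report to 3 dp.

θ* = 19.991

Resample values: 59.5, 59.5, 59.5, 96.9, 59.5, 96.9, 96.9.
Mean = 75.5286; sum of squared deviations = 2397.8743
s² = 2397.8743 / 6 = 399.6457
s = √399.6457 = 19.991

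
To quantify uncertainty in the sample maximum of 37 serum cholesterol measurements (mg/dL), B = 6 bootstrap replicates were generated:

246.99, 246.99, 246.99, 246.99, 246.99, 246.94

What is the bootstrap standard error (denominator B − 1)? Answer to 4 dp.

Bootstrap SE is the standard deviation of the 6 replicate maximums.
Mean of replicates: (246.99 + 246.99 + 246.99 + 246.99 + 246.99 + 246.94) / 6 = 1481.890000 / 6 = 246.981667
Sum of squared deviations: (+0.008333)² + (+0.008333)² + (+0.008333)² + (+0.008333)² + (+0.008333)² + (−0.041667)² = 0.002083
Variance = 0.002083 / 5 = 0.000417
SE* = √0.000417

SE* = 0.0204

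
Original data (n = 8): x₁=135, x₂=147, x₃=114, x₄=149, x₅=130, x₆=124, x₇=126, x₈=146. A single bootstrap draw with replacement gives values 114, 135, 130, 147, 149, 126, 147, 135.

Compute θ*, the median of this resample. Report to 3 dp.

Sorted: 114, 126, 130, 135, 135, 147, 147, 149
Median = average of the two middle values = 135.000

θ* = 135.000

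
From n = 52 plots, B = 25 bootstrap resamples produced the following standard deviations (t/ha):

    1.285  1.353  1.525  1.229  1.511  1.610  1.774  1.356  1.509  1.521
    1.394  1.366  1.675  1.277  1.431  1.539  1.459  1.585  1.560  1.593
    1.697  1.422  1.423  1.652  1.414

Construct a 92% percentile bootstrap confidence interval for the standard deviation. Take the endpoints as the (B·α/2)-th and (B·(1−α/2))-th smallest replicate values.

(1.229, 1.697)

Sorted replicates: 1.229, 1.277, 1.285, 1.353, 1.356, 1.366, 1.394, 1.414, 1.422, 1.423, 1.431, 1.459, 1.509, 1.511, 1.521, 1.525, 1.539, 1.560, 1.585, 1.593, 1.610, 1.652, 1.675, 1.697, 1.774
α = 0.08; lower rank = 25 × 0.040 = 1; upper rank = 25 × 0.960 = 24.
The 1st smallest replicate is 1.229; the 24th is 1.697.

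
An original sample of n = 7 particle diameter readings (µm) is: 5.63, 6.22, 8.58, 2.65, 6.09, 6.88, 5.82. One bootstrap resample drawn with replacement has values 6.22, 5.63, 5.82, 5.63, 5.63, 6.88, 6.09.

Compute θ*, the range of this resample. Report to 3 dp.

θ* = 1.250

Range = 6.88 − 5.63 = 1.250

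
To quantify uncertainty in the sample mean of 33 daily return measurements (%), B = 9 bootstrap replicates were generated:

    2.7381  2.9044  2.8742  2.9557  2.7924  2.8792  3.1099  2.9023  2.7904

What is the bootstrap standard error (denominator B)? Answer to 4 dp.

SE* = 0.1030

Bootstrap SE is the standard deviation of the 9 replicate means.
Mean of replicates: (2.7381 + 2.9044 + 2.8742 + 2.9557 + 2.7924 + 2.8792 + 3.1099 + 2.9023 + 2.7904) / 9 = 25.94660 / 9 = 2.88296
Sum of squared deviations: (−0.14486)² + (+0.02144)² + (−0.00876)² + (+0.07274)² + (−0.09056)² + (−0.00376)² + (+0.22694)² + (+0.01934)² + (−0.09256)² = 0.09547
Variance = 0.09547 / 9 = 0.01061
SE* = √0.01061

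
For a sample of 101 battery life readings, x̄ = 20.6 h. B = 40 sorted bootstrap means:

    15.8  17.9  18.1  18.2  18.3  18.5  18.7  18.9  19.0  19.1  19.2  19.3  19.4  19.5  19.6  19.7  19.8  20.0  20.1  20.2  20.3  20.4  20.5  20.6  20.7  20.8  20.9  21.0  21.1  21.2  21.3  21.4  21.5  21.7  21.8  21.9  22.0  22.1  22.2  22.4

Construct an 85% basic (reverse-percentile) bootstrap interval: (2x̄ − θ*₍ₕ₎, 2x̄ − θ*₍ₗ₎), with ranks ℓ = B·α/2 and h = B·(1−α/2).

(19.2, 23.1)

Percentile endpoints at ranks 3 and 37: θ*₍3₎ = 18.1, θ*₍37₎ = 22.0.
Basic interval reflects these around x̄:
  lower = 2 × 20.6 − 22.0 = 19.2
  upper = 2 × 20.6 − 18.1 = 23.1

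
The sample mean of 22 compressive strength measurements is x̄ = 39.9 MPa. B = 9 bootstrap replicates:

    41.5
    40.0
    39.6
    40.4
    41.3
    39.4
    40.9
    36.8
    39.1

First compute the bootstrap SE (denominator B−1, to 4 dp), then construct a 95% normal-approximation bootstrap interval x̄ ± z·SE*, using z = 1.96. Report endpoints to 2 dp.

Mean of replicates = 39.8889; sum of squared deviations = 16.3689; SE* = √(16.3689/8) = 1.4304
Margin = 1.96 × 1.4304 = 2.804
Interval: 39.9 ± 2.804

(37.10, 42.70)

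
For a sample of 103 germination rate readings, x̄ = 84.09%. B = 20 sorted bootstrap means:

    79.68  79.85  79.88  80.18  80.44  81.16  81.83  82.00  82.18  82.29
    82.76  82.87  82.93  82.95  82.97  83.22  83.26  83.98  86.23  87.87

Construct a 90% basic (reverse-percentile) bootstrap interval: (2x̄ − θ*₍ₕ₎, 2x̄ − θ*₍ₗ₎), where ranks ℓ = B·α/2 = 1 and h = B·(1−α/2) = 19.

Percentile endpoints at ranks 1 and 19: θ*₍1₎ = 79.68, θ*₍19₎ = 86.23.
Basic interval reflects these around x̄:
  lower = 2 × 84.09 − 86.23 = 81.95
  upper = 2 × 84.09 − 79.68 = 88.50

(81.95, 88.50)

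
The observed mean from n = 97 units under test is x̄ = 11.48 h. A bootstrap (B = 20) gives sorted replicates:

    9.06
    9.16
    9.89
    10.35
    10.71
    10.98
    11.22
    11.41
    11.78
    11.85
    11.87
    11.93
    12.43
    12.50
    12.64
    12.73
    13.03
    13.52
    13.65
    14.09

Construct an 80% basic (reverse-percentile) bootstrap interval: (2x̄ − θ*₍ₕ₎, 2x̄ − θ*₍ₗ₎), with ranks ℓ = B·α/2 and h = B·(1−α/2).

(9.44, 13.80)

Percentile endpoints at ranks 2 and 18: θ*₍2₎ = 9.16, θ*₍18₎ = 13.52.
Basic interval reflects these around x̄:
  lower = 2 × 11.48 − 13.52 = 9.44
  upper = 2 × 11.48 − 9.16 = 13.80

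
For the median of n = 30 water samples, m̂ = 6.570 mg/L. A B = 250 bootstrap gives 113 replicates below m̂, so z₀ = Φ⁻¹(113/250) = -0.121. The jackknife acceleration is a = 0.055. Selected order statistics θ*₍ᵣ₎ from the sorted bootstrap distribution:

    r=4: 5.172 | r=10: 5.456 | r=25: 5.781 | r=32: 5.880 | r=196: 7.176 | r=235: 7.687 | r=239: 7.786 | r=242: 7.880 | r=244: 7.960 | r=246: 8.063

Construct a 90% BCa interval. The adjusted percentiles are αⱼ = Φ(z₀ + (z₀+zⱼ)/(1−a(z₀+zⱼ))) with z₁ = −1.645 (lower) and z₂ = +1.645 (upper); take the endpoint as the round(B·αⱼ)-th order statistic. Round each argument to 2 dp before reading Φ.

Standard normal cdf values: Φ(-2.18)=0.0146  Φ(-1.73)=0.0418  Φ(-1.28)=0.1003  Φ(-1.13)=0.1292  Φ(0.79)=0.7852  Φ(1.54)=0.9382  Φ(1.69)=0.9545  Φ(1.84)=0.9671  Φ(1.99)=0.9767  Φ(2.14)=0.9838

Lower: z₀ + z₁ = -0.121 + (-1.645) = -1.766; 1 − a(z₀+z₁) = 1 − (0.055)(-1.766) = 1.0971; argument = -0.121 + (-1.766)/1.0971 = -1.7307 → -1.73.
α₁ = Φ(-1.73) = 0.0418; rank = round(250 × 0.0418) = 10; θ*₍10₎ = 5.456.
Upper: z₀ + z₂ = 1.524; 1 − a(z₀+z₂) = 0.9162; argument = 1.5424 → 1.54; α₂ = 0.9382; rank = 235; θ*₍235₎ = 7.687.

(5.456, 7.687)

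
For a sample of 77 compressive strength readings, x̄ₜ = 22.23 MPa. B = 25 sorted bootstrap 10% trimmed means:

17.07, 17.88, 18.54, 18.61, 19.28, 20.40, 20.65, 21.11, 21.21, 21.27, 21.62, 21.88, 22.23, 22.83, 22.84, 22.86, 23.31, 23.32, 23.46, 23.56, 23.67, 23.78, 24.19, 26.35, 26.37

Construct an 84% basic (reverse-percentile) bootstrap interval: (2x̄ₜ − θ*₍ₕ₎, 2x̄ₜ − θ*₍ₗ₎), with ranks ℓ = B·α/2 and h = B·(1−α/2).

Percentile endpoints at ranks 2 and 23: θ*₍2₎ = 17.88, θ*₍23₎ = 24.19.
Basic interval reflects these around x̄ₜ:
  lower = 2 × 22.23 − 24.19 = 20.27
  upper = 2 × 22.23 − 17.88 = 26.58

(20.27, 26.58)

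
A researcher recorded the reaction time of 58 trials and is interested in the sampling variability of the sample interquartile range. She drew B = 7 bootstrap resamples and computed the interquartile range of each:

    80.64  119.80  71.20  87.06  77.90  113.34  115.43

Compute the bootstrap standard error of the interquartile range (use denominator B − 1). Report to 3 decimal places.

SE* = 20.400

Bootstrap SE is the standard deviation of the 7 replicate interquartile ranges.
Mean of replicates: (80.64 + 119.80 + 71.20 + 87.06 + 77.90 + 113.34 + 115.43) / 7 = 665.3700 / 7 = 95.0529
Sum of squared deviations: (−14.4129)² + (+24.7471)² + (−23.8529)² + (−7.9929)² + (−17.1529)² + (+18.2871)² + (+20.3771)² = 2496.8641
Variance = 2496.8641 / 6 = 416.1440
SE* = √416.1440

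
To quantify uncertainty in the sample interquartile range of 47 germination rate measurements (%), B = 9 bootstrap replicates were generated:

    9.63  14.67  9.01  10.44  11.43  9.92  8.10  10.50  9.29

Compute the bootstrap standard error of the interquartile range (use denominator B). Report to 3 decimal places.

Bootstrap SE is the standard deviation of the 9 replicate interquartile ranges.
Mean of replicates: (9.63 + 14.67 + 9.01 + 10.44 + 11.43 + 9.92 + 8.10 + 10.50 + 9.29) / 9 = 92.9900 / 9 = 10.3322
Sum of squared deviations: (−0.7022)² + (+4.3378)² + (−1.3222)² + (+0.1078)² + (+1.0978)² + (−0.4122)² + (−2.2322)² + (+0.1678)² + (−1.0422)² = 28.5416
Variance = 28.5416 / 9 = 3.1713
SE* = √3.1713

SE* = 1.781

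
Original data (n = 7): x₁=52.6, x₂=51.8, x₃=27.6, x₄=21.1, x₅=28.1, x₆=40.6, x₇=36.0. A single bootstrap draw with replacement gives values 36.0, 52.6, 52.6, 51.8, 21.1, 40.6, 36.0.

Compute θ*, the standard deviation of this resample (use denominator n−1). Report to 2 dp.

θ* = 11.76

Mean = 41.5286; sum of squared deviations = 829.9743
s² = 829.9743 / 6 = 138.3290
s = √138.3290 = 11.76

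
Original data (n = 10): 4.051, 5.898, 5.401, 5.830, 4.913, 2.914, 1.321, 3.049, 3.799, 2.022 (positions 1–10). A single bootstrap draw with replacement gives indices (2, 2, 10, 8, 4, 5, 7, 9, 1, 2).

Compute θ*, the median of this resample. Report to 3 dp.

θ* = 4.482

Resample values: 5.898, 5.898, 2.022, 3.049, 5.830, 4.913, 1.321, 3.799, 4.051, 5.898.
Sorted: 1.321, 2.022, 3.049, 3.799, 4.051, 4.913, 5.830, 5.898, 5.898, 5.898
Median = average of the two middle values = 4.482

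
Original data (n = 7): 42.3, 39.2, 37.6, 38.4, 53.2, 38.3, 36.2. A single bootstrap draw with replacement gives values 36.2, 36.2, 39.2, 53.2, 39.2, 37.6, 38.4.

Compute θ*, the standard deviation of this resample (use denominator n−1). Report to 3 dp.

Mean = 40.0000; sum of squared deviations = 212.7200
s² = 212.7200 / 6 = 35.4533
s = √35.4533 = 5.954

θ* = 5.954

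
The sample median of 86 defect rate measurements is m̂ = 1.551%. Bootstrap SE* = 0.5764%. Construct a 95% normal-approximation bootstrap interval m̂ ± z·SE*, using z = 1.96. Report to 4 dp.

Margin = 1.96 × 0.5764 = 1.12974
Interval: 1.551 ± 1.12974

(0.4213, 2.6807)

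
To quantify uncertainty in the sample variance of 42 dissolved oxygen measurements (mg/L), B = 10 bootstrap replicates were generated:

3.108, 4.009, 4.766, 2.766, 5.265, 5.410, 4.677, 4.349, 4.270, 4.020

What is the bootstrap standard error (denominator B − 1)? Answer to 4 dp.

SE* = 0.8466

Bootstrap SE is the standard deviation of the 10 replicate variances.
Mean of replicates: (3.108 + 4.009 + 4.766 + 2.766 + 5.265 + 5.410 + 4.677 + 4.349 + 4.270 + 4.020) / 10 = 42.64000 / 10 = 4.26400
Sum of squared deviations: (−1.15600)² + (−0.25500)² + (+0.50200)² + (−1.49800)² + (+1.00100)² + (+1.14600)² + (+0.41300)² + (+0.08500)² + (+0.00600)² + (−0.24400)² = 6.45005
Variance = 6.45005 / 9 = 0.71667
SE* = √0.71667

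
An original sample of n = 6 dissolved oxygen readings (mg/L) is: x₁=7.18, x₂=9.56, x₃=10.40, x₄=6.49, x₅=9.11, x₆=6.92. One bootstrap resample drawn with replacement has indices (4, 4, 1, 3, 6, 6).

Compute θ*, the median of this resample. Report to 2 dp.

θ* = 6.92

Resample values: 6.49, 6.49, 7.18, 10.40, 6.92, 6.92.
Sorted: 6.49, 6.49, 6.92, 6.92, 7.18, 10.40
Median = average of the two middle values = 6.92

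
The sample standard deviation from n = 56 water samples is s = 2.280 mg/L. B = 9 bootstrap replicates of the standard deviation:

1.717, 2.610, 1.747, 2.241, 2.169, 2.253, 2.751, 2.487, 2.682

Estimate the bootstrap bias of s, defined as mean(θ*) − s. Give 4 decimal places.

bias = +0.0152

mean(θ*) = (1.717 + 2.610 + 1.747 + 2.241 + 2.169 + 2.253 + 2.751 + 2.487 + 2.682) / 9 = 2.29522
bias = 2.29522 − 2.280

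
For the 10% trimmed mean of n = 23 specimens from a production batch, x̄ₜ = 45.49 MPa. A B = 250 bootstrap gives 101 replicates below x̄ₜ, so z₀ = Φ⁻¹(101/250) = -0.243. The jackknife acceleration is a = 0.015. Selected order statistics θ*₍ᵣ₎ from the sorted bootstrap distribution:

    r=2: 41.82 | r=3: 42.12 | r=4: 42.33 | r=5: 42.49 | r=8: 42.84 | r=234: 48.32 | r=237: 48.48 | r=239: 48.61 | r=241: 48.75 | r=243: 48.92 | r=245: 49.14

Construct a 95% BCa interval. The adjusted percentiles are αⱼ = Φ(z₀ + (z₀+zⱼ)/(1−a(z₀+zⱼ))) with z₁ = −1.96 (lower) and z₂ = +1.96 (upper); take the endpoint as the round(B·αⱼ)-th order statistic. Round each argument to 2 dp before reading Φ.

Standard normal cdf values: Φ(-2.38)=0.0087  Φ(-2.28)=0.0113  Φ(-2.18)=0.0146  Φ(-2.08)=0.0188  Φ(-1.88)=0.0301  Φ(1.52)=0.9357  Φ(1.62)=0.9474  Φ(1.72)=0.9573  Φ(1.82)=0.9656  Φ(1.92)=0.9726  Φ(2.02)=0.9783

Lower: z₀ + z₁ = -0.243 + (-1.960) = -2.203; 1 − a(z₀+z₁) = 1 − (0.015)(-2.203) = 1.0330; argument = -0.243 + (-2.203)/1.0330 = -2.3755 → -2.38.
α₁ = Φ(-2.38) = 0.0087; rank = round(250 × 0.0087) = 2; θ*₍2₎ = 41.82.
Upper: z₀ + z₂ = 1.717; 1 − a(z₀+z₂) = 0.9742; argument = 1.5194 → 1.52; α₂ = 0.9357; rank = 234; θ*₍234₎ = 48.32.

(41.82, 48.32)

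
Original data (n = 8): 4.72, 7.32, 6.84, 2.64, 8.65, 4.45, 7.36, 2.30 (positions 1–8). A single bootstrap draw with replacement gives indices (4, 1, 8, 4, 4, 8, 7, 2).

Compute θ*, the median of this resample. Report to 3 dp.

Resample values: 2.64, 4.72, 2.30, 2.64, 2.64, 2.30, 7.36, 7.32.
Sorted: 2.30, 2.30, 2.64, 2.64, 2.64, 4.72, 7.32, 7.36
Median = average of the two middle values = 2.640

θ* = 2.640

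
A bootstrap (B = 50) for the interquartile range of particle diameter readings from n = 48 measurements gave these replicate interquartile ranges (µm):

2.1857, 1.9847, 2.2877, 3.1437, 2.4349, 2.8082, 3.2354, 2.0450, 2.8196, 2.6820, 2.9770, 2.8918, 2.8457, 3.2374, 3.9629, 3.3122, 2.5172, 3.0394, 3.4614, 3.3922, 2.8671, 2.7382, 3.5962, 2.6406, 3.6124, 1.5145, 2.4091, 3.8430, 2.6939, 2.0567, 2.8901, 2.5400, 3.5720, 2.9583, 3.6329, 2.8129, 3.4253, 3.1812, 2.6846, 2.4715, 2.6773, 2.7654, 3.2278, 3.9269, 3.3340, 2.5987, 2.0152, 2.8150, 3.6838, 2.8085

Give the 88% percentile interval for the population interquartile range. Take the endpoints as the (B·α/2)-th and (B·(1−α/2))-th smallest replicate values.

(2.0152, 3.6838)

Sorted replicates: 1.5145, 1.9847, 2.0152, 2.0450, 2.0567, 2.1857, 2.2877, 2.4091, 2.4349, 2.4715, 2.5172, 2.5400, 2.5987, 2.6406, 2.6773, 2.6820, 2.6846, 2.6939, 2.7382, 2.7654, 2.8082, 2.8085, 2.8129, 2.8150, 2.8196, 2.8457, 2.8671, 2.8901, 2.8918, 2.9583, 2.9770, 3.0394, 3.1437, 3.1812, 3.2278, 3.2354, 3.2374, 3.3122, 3.3340, 3.3922, 3.4253, 3.4614, 3.5720, 3.5962, 3.6124, 3.6329, 3.6838, 3.8430, 3.9269, 3.9629
α = 0.12; lower rank = 50 × 0.060 = 3; upper rank = 50 × 0.940 = 47.
The 3rd smallest replicate is 2.0152; the 47th is 3.6838.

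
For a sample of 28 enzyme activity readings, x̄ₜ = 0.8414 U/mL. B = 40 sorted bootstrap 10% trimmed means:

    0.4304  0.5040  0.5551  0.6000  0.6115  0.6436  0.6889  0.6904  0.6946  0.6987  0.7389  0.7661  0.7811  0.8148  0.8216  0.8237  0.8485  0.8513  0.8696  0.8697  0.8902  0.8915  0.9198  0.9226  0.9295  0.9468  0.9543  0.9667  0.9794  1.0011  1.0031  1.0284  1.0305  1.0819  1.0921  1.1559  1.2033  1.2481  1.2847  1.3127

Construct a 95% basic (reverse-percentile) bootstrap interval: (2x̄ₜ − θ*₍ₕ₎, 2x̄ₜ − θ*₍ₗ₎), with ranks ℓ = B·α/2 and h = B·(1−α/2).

Percentile endpoints at ranks 1 and 39: θ*₍1₎ = 0.4304, θ*₍39₎ = 1.2847.
Basic interval reflects these around x̄ₜ:
  lower = 2 × 0.8414 − 1.2847 = 0.3981
  upper = 2 × 0.8414 − 0.4304 = 1.2524

(0.3981, 1.2524)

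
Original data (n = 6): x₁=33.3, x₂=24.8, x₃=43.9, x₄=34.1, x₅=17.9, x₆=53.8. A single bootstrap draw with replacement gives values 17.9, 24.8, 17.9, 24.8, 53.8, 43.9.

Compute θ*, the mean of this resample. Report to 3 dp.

Mean = (17.9 + 24.8 + 17.9 + 24.8 + 53.8 + 43.9) / 6 = 183.10 / 6 = 30.517

θ* = 30.517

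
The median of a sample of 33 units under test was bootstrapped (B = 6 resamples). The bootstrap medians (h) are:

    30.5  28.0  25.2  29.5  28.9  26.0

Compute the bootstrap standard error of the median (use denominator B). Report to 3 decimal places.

SE* = 1.877

Bootstrap SE is the standard deviation of the 6 replicate medians.
Mean of replicates: (30.5 + 28.0 + 25.2 + 29.5 + 28.9 + 26.0) / 6 = 168.1000 / 6 = 28.0167
Sum of squared deviations: (+2.4833)² + (−0.0167)² + (−2.8167)² + (+1.4833)² + (+0.8833)² + (−2.0167)² = 21.1483
Variance = 21.1483 / 6 = 3.5247
SE* = √3.5247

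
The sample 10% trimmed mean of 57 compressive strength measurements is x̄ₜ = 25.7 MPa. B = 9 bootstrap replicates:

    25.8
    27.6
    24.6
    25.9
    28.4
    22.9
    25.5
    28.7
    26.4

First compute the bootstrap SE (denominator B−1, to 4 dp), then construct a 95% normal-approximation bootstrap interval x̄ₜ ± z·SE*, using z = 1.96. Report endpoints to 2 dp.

(22.08, 29.32)

Mean of replicates = 26.2000; sum of squared deviations = 27.2800; SE* = √(27.2800/8) = 1.8466
Margin = 1.96 × 1.8466 = 3.619
Interval: 25.7 ± 3.619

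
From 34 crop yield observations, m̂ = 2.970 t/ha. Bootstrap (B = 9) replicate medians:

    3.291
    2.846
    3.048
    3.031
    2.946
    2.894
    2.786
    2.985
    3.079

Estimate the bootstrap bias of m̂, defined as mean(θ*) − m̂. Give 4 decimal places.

bias = +0.0196

mean(θ*) = (3.291 + 2.846 + 3.048 + 3.031 + 2.946 + 2.894 + 2.786 + 2.985 + 3.079) / 9 = 2.98956
bias = 2.98956 − 2.970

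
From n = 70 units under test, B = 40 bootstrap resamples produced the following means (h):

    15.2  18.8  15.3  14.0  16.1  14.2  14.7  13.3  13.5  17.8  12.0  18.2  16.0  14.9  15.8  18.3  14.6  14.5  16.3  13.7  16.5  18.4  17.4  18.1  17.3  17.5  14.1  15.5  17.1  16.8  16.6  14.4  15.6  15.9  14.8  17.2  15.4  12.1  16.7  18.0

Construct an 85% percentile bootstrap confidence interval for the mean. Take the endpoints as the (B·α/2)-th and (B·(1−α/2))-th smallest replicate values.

Sorted replicates: 12.0, 12.1, 13.3, 13.5, 13.7, 14.0, 14.1, 14.2, 14.4, 14.5, 14.6, 14.7, 14.8, 14.9, 15.2, 15.3, 15.4, 15.5, 15.6, 15.8, 15.9, 16.0, 16.1, 16.3, 16.5, 16.6, 16.7, 16.8, 17.1, 17.2, 17.3, 17.4, 17.5, 17.8, 18.0, 18.1, 18.2, 18.3, 18.4, 18.8
α = 0.15; lower rank = 40 × 0.075 = 3; upper rank = 40 × 0.925 = 37.
The 3rd smallest replicate is 13.3; the 37th is 18.2.

(13.3, 18.2)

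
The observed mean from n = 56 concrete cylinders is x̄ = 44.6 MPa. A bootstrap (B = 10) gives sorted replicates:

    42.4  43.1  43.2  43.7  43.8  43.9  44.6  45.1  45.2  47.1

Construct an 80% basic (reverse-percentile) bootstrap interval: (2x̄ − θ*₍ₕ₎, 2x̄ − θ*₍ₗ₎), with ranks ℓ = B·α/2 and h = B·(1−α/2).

Percentile endpoints at ranks 1 and 9: θ*₍1₎ = 42.4, θ*₍9₎ = 45.2.
Basic interval reflects these around x̄:
  lower = 2 × 44.6 − 45.2 = 44.0
  upper = 2 × 44.6 − 42.4 = 46.8

(44.0, 46.8)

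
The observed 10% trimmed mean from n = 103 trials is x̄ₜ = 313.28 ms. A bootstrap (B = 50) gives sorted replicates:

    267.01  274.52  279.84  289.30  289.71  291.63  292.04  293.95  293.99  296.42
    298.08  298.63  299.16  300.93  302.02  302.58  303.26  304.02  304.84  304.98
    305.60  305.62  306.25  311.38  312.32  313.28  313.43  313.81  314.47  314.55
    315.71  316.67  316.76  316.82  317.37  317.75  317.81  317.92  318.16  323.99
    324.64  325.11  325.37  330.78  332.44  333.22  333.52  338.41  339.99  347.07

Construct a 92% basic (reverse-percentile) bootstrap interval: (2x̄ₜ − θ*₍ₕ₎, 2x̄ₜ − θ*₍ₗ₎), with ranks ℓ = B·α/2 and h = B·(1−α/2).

(288.15, 352.04)

Percentile endpoints at ranks 2 and 48: θ*₍2₎ = 274.52, θ*₍48₎ = 338.41.
Basic interval reflects these around x̄ₜ:
  lower = 2 × 313.28 − 338.41 = 288.15
  upper = 2 × 313.28 − 274.52 = 352.04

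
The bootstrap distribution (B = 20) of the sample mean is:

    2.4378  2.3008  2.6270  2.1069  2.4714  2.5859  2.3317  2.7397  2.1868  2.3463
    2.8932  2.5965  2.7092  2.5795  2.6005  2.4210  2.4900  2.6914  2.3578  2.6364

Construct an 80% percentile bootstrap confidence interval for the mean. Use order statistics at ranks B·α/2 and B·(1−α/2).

Sorted replicates: 2.1069, 2.1868, 2.3008, 2.3317, 2.3463, 2.3578, 2.4210, 2.4378, 2.4714, 2.4900, 2.5795, 2.5859, 2.5965, 2.6005, 2.6270, 2.6364, 2.6914, 2.7092, 2.7397, 2.8932
α = 0.20; lower rank = 20 × 0.100 = 2; upper rank = 20 × 0.900 = 18.
The 2nd smallest replicate is 2.1868; the 18th is 2.7092.

(2.1868, 2.7092)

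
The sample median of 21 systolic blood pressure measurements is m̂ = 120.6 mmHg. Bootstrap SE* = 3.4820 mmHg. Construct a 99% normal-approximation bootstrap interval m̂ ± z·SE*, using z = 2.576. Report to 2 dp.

(111.63, 129.57)

Margin = 2.576 × 3.4820 = 8.970
Interval: 120.6 ± 8.970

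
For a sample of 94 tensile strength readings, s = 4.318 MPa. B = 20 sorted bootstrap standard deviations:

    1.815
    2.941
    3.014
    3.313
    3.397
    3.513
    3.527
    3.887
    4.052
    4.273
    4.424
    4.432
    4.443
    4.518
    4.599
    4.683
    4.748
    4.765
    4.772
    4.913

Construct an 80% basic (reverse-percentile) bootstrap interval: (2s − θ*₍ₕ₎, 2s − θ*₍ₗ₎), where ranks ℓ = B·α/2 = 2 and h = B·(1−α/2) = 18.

Percentile endpoints at ranks 2 and 18: θ*₍2₎ = 2.941, θ*₍18₎ = 4.765.
Basic interval reflects these around s:
  lower = 2 × 4.318 − 4.765 = 3.871
  upper = 2 × 4.318 − 2.941 = 5.695

(3.871, 5.695)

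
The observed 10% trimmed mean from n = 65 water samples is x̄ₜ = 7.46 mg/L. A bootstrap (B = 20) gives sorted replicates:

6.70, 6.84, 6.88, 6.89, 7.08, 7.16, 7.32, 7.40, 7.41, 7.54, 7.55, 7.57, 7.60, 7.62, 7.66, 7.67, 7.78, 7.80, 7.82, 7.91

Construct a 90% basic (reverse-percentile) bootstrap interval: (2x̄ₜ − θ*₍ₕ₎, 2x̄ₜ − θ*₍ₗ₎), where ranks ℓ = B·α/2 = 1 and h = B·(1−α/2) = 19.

(7.10, 8.22)

Percentile endpoints at ranks 1 and 19: θ*₍1₎ = 6.70, θ*₍19₎ = 7.82.
Basic interval reflects these around x̄ₜ:
  lower = 2 × 7.46 − 7.82 = 7.10
  upper = 2 × 7.46 − 6.70 = 8.22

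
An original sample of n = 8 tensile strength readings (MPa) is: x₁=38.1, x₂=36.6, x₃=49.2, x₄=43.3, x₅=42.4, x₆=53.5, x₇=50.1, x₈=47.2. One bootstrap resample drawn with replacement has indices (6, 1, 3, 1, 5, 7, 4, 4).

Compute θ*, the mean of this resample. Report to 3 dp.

θ* = 44.750

Resample values: 53.5, 38.1, 49.2, 38.1, 42.4, 50.1, 43.3, 43.3.
Mean = (53.5 + 38.1 + 49.2 + 38.1 + 42.4 + 50.1 + 43.3 + 43.3) / 8 = 358.00 / 8 = 44.750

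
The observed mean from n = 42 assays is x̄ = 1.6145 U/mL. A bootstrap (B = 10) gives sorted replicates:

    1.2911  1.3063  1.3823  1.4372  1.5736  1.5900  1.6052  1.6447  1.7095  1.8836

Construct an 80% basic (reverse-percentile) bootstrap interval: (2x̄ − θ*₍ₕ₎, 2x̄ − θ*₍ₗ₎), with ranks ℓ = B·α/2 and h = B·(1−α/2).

(1.5195, 1.9379)

Percentile endpoints at ranks 1 and 9: θ*₍1₎ = 1.2911, θ*₍9₎ = 1.7095.
Basic interval reflects these around x̄:
  lower = 2 × 1.6145 − 1.7095 = 1.5195
  upper = 2 × 1.6145 − 1.2911 = 1.9379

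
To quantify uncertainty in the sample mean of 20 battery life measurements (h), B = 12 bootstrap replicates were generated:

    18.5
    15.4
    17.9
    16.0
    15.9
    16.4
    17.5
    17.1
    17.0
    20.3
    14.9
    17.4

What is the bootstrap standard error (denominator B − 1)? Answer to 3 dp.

Bootstrap SE is the standard deviation of the 12 replicate means.
Mean of replicates: (18.5 + 15.4 + 17.9 + 16.0 + 15.9 + 16.4 + 17.5 + 17.1 + 17.0 + 20.3 + 14.9 + 17.4) / 12 = 204.3000 / 12 = 17.0250
Sum of squared deviations: (+1.4750)² + (−1.6250)² + (+0.8750)² + (−1.0250)² + (−1.1250)² + (−0.6250)² + (+0.4750)² + (+0.0750)² + (−0.0250)² + (+3.2750)² + (−2.1250)² + (+0.3750)² = 23.9025
Variance = 23.9025 / 11 = 2.1730
SE* = √2.1730

SE* = 1.474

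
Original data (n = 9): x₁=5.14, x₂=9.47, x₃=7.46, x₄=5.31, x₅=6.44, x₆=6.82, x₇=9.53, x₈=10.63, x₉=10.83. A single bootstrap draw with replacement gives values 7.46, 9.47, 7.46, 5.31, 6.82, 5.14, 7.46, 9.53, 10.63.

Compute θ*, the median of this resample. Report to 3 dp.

Sorted: 5.14, 5.31, 6.82, 7.46, 7.46, 7.46, 9.47, 9.53, 10.63
Median = middle value = 7.460

θ* = 7.460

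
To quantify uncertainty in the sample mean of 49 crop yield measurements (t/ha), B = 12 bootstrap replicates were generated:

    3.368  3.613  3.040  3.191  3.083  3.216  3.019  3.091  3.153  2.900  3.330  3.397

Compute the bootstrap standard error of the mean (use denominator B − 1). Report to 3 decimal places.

Bootstrap SE is the standard deviation of the 12 replicate means.
Mean of replicates: (3.368 + 3.613 + 3.040 + 3.191 + 3.083 + 3.216 + 3.019 + 3.091 + 3.153 + 2.900 + 3.330 + 3.397) / 12 = 38.4010 / 12 = 3.2001
Sum of squared deviations: (+0.1679)² + (+0.4129)² + (−0.1601)² + (−0.0091)² + (−0.1171)² + (+0.0159)² + (−0.1811)² + (−0.1091)² + (−0.0471)² + (−0.3001)² + (+0.1299)² + (+0.1969)² = 0.4310
Variance = 0.4310 / 11 = 0.0392
SE* = √0.0392

SE* = 0.198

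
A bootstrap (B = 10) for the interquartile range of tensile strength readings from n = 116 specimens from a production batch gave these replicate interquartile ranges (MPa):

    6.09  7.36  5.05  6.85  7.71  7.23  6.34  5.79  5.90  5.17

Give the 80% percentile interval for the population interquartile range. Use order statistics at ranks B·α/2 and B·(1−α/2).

Sorted replicates: 5.05, 5.17, 5.79, 5.90, 6.09, 6.34, 6.85, 7.23, 7.36, 7.71
α = 0.20; lower rank = 10 × 0.100 = 1; upper rank = 10 × 0.900 = 9.
The 1st smallest replicate is 5.05; the 9th is 7.36.

(5.05, 7.36)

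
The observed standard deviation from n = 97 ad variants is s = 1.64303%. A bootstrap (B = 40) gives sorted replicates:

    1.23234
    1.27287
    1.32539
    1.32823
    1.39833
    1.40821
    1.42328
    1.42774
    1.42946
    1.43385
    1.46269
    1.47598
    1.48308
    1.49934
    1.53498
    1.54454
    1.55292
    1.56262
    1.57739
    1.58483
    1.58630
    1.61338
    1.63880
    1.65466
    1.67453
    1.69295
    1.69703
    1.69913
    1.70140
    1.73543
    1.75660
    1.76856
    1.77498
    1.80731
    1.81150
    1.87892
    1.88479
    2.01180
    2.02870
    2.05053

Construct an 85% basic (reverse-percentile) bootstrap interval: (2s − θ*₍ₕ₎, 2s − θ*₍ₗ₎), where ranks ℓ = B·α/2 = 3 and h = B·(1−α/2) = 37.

Percentile endpoints at ranks 3 and 37: θ*₍3₎ = 1.32539, θ*₍37₎ = 1.88479.
Basic interval reflects these around s:
  lower = 2 × 1.64303 − 1.88479 = 1.40127
  upper = 2 × 1.64303 − 1.32539 = 1.96067

(1.40127, 1.96067)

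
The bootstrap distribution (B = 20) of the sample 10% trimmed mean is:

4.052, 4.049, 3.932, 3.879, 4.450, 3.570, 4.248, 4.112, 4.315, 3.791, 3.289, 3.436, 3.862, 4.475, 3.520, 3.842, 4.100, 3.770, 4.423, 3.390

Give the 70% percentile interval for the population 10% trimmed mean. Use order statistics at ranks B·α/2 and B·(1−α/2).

Sorted replicates: 3.289, 3.390, 3.436, 3.520, 3.570, 3.770, 3.791, 3.842, 3.862, 3.879, 3.932, 4.049, 4.052, 4.100, 4.112, 4.248, 4.315, 4.423, 4.450, 4.475
α = 0.30; lower rank = 20 × 0.150 = 3; upper rank = 20 × 0.850 = 17.
The 3rd smallest replicate is 3.436; the 17th is 4.315.

(3.436, 4.315)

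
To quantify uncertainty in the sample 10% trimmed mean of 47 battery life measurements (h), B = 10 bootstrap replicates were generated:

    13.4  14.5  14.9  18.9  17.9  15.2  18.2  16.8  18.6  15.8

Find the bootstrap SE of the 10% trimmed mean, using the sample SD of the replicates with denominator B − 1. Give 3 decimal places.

Bootstrap SE is the standard deviation of the 10 replicate 10% trimmed means.
Mean of replicates: (13.4 + 14.5 + 14.9 + 18.9 + 17.9 + 15.2 + 18.2 + 16.8 + 18.6 + 15.8) / 10 = 164.2000 / 10 = 16.4200
Sum of squared deviations: (−3.0200)² + (−1.9200)² + (−1.5200)² + (+2.4800)² + (+1.4800)² + (−1.2200)² + (+1.7800)² + (+0.3800)² + (+2.1800)² + (−0.6200)² = 33.3960
Variance = 33.3960 / 9 = 3.7107
SE* = √3.7107

SE* = 1.926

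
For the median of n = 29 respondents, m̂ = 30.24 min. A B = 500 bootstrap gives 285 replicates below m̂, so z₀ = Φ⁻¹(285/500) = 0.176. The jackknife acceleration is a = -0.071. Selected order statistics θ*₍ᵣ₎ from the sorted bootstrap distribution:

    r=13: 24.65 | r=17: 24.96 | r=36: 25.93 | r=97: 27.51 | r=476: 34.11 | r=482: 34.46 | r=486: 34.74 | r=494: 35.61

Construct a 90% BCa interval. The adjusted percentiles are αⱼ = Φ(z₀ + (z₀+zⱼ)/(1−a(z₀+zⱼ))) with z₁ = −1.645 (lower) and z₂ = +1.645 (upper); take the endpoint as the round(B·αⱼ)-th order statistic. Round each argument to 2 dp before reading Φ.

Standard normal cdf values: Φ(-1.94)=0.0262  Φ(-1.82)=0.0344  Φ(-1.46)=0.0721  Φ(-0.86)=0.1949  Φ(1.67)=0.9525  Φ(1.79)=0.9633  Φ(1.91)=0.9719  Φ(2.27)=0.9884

(25.93, 34.46)

Lower: z₀ + z₁ = 0.176 + (-1.645) = -1.469; 1 − a(z₀+z₁) = 1 − (-0.071)(-1.469) = 0.8957; argument = 0.176 + (-1.469)/0.8957 = -1.4641 → -1.46.
α₁ = Φ(-1.46) = 0.0721; rank = round(500 × 0.0721) = 36; θ*₍36₎ = 25.93.
Upper: z₀ + z₂ = 1.821; 1 − a(z₀+z₂) = 1.1293; argument = 1.7885 → 1.79; α₂ = 0.9633; rank = 482; θ*₍482₎ = 34.46.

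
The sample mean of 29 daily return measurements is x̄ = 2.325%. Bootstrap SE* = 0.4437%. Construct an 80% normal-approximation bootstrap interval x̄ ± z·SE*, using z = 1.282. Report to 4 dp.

Margin = 1.282 × 0.4437 = 0.56882
Interval: 2.325 ± 0.56882

(1.7562, 2.8938)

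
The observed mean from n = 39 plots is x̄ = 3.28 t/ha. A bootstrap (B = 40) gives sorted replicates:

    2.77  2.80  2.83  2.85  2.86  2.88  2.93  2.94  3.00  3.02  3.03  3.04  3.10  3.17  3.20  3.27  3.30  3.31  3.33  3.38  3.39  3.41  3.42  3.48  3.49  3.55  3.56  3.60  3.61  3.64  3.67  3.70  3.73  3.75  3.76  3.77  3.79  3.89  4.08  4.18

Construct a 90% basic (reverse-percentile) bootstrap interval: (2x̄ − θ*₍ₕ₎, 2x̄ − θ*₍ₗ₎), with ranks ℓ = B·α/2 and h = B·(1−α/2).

(2.67, 3.76)

Percentile endpoints at ranks 2 and 38: θ*₍2₎ = 2.80, θ*₍38₎ = 3.89.
Basic interval reflects these around x̄:
  lower = 2 × 3.28 − 3.89 = 2.67
  upper = 2 × 3.28 − 2.80 = 3.76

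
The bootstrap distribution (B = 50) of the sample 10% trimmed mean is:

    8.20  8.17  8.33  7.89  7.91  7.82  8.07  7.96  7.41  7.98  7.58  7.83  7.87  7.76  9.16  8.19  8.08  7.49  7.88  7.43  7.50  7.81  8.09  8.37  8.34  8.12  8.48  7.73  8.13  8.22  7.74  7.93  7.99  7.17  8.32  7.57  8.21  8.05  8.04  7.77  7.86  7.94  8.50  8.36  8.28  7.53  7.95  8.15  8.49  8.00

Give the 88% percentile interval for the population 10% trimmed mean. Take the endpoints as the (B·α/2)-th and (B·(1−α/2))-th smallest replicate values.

Sorted replicates: 7.17, 7.41, 7.43, 7.49, 7.50, 7.53, 7.57, 7.58, 7.73, 7.74, 7.76, 7.77, 7.81, 7.82, 7.83, 7.86, 7.87, 7.88, 7.89, 7.91, 7.93, 7.94, 7.95, 7.96, 7.98, 7.99, 8.00, 8.04, 8.05, 8.07, 8.08, 8.09, 8.12, 8.13, 8.15, 8.17, 8.19, 8.20, 8.21, 8.22, 8.28, 8.32, 8.33, 8.34, 8.36, 8.37, 8.48, 8.49, 8.50, 9.16
α = 0.12; lower rank = 50 × 0.060 = 3; upper rank = 50 × 0.940 = 47.
The 3rd smallest replicate is 7.43; the 47th is 8.48.

(7.43, 8.48)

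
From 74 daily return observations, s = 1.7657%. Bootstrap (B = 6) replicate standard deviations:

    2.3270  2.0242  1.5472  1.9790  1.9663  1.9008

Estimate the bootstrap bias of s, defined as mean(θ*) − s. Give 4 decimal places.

bias = +0.1917

mean(θ*) = (2.3270 + 2.0242 + 1.5472 + 1.9790 + 1.9663 + 1.9008) / 6 = 1.95742
bias = 1.95742 − 1.7657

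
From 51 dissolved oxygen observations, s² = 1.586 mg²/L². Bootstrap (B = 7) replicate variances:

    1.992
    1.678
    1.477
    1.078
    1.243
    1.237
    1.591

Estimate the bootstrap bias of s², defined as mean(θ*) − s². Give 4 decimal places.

bias = −0.1151

mean(θ*) = (1.992 + 1.678 + 1.477 + 1.078 + 1.243 + 1.237 + 1.591) / 7 = 1.47086
bias = 1.47086 − 1.586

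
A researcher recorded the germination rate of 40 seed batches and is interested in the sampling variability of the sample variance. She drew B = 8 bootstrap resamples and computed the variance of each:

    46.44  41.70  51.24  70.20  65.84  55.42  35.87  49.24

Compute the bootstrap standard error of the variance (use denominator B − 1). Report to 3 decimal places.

Bootstrap SE is the standard deviation of the 8 replicate variances.
Mean of replicates: (46.44 + 41.70 + 51.24 + 70.20 + 65.84 + 55.42 + 35.87 + 49.24) / 8 = 415.9500 / 8 = 51.9937
Sum of squared deviations: (−5.5538)² + (−10.2937)² + (−0.7537)² + (+18.2063)² + (+13.8463)² + (+3.4263)² + (−16.1238)² + (−2.7537)² = 939.8574
Variance = 939.8574 / 7 = 134.2653
SE* = √134.2653

SE* = 11.587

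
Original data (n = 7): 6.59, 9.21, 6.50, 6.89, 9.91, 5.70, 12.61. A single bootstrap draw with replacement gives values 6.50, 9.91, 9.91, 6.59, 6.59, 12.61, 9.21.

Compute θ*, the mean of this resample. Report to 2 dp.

θ* = 8.76

Mean = (6.50 + 9.91 + 9.91 + 6.59 + 6.59 + 12.61 + 9.21) / 7 = 61.320 / 7 = 8.76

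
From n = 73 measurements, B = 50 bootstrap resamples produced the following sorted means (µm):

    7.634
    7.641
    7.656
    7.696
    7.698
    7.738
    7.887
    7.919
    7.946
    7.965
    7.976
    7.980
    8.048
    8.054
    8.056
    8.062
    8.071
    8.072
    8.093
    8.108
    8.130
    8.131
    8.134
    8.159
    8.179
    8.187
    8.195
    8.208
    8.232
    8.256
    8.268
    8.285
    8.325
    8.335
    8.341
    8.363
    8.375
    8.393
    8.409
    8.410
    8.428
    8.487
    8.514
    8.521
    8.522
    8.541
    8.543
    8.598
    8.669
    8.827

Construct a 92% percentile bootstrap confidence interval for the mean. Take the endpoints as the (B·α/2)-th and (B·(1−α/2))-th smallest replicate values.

(7.641, 8.598)

α = 0.08; lower rank = 50 × 0.040 = 2; upper rank = 50 × 0.960 = 48.
The 2nd smallest replicate is 7.641; the 48th is 8.598.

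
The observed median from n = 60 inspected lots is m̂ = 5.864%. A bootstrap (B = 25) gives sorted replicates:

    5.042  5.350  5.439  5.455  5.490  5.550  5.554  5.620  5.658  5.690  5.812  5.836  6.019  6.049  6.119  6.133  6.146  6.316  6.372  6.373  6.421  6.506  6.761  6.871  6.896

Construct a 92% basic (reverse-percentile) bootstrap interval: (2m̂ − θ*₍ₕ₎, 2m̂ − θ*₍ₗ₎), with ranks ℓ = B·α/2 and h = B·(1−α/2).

Percentile endpoints at ranks 1 and 24: θ*₍1₎ = 5.042, θ*₍24₎ = 6.871.
Basic interval reflects these around m̂:
  lower = 2 × 5.864 − 6.871 = 4.857
  upper = 2 × 5.864 − 5.042 = 6.686

(4.857, 6.686)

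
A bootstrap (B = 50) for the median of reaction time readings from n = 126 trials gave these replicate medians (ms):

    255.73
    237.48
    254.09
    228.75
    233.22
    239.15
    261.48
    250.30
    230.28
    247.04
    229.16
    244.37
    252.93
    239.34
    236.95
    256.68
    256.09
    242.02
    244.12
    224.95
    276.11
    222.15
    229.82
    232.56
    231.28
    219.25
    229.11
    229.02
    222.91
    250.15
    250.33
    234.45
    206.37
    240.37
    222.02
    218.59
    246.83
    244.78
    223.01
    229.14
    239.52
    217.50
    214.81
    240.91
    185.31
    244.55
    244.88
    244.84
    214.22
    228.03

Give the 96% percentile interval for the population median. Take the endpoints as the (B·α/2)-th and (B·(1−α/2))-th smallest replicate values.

Sorted replicates: 185.31, 206.37, 214.22, 214.81, 217.50, 218.59, 219.25, 222.02, 222.15, 222.91, 223.01, 224.95, 228.03, 228.75, 229.02, 229.11, 229.14, 229.16, 229.82, 230.28, 231.28, 232.56, 233.22, 234.45, 236.95, 237.48, 239.15, 239.34, 239.52, 240.37, 240.91, 242.02, 244.12, 244.37, 244.55, 244.78, 244.84, 244.88, 246.83, 247.04, 250.15, 250.30, 250.33, 252.93, 254.09, 255.73, 256.09, 256.68, 261.48, 276.11
α = 0.04; lower rank = 50 × 0.020 = 1; upper rank = 50 × 0.980 = 49.
The 1st smallest replicate is 185.31; the 49th is 261.48.

(185.31, 261.48)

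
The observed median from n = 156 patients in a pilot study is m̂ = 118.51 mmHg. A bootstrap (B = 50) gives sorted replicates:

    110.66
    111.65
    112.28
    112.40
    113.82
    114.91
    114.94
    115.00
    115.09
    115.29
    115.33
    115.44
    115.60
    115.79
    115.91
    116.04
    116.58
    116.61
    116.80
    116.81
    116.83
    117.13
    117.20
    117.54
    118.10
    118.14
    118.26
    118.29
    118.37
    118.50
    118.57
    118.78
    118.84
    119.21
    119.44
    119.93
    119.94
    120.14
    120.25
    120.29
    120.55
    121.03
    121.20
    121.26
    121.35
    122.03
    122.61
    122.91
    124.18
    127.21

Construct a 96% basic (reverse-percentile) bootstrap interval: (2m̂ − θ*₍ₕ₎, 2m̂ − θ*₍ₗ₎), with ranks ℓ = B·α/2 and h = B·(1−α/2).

(112.84, 126.36)

Percentile endpoints at ranks 1 and 49: θ*₍1₎ = 110.66, θ*₍49₎ = 124.18.
Basic interval reflects these around m̂:
  lower = 2 × 118.51 − 124.18 = 112.84
  upper = 2 × 118.51 − 110.66 = 126.36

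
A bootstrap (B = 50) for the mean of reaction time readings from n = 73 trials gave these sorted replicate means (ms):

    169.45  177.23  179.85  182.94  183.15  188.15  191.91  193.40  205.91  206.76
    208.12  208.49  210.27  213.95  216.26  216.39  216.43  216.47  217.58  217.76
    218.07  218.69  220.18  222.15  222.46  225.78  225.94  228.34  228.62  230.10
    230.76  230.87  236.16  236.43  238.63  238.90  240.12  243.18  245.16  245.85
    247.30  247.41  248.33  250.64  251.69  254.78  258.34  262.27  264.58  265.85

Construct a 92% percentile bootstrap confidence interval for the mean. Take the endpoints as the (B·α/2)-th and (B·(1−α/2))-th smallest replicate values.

(177.23, 262.27)

α = 0.08; lower rank = 50 × 0.040 = 2; upper rank = 50 × 0.960 = 48.
The 2nd smallest replicate is 177.23; the 48th is 262.27.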